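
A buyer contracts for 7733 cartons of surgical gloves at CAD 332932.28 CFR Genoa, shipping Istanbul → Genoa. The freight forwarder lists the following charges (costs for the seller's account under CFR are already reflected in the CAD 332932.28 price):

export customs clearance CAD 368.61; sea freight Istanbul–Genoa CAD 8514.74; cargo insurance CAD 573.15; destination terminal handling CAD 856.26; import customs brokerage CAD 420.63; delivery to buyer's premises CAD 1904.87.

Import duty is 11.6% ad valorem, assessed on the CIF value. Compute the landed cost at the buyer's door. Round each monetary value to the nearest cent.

Total landed cost: CAD 375373.82

CFR: the seller pays costs through ocean freight to the destination port, but not insurance.
Already in the invoice (seller's account under CFR): export clearance, freight — exclude.
CIF value = CFR price + insurance = 332932.28 + 573.15 = 333505.43
Import duty = 333505.43 × 11.6% = 38686.63
Buyer bears: insurance 573.15 + destination terminal 856.26 + brokerage 420.63 + delivery 1904.87 + duty 38686.63 = 42441.54
Landed cost = invoice 332932.28 + 42441.54 = 375373.82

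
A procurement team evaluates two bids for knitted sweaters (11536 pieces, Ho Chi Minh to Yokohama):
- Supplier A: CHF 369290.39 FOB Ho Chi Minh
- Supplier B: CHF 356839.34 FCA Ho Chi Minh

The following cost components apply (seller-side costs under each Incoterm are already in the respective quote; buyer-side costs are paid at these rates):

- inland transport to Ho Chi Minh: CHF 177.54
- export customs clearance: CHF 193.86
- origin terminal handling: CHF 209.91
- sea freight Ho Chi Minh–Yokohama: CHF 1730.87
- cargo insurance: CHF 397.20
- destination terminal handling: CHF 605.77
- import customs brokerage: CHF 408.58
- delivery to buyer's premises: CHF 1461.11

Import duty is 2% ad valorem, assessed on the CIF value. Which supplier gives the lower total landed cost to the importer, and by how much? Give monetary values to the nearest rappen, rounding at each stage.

Supplier B is cheaper by CHF 12485.96

Supplier A (FOB):
CIF value = FOB price + freight + insurance = 369290.39 + 1730.87 + 397.20 = 371418.46
Import duty = 371418.46 × 2% = 7428.37
Buyer bears (A): 1730.87 + 397.20 + 605.77 + 408.58 + 1461.11 = 4603.53
Landed cost (A) = invoice 369290.39 + 4603.53 + duty 7428.37 = 381322.29
Supplier B (FCA):
CIF value = FCA price + origin terminal + freight + insurance = 356839.34 + 209.91 + 1730.87 + 397.20 = 359177.32
Import duty = 359177.32 × 2% = 7183.55
Buyer bears (B): 209.91 + 1730.87 + 397.20 + 605.77 + 408.58 + 1461.11 = 4813.44
Landed cost (B) = invoice 356839.34 + 4813.44 + duty 7183.55 = 368836.33
Difference = |381322.29 − 368836.33| = 12485.96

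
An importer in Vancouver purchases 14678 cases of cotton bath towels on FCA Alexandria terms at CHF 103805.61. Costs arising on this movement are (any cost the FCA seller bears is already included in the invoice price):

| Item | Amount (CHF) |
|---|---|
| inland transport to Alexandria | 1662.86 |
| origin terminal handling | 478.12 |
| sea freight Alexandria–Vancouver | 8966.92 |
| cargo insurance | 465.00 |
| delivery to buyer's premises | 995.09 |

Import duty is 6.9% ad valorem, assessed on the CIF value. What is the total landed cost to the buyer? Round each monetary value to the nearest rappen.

FCA: the seller delivers export-cleared goods to the carrier; the buyer bears costs from that point.
Already in the invoice (seller's account under FCA): inland to port — exclude.
CIF value = FCA price + origin terminal + freight + insurance = 103805.61 + 478.12 + 8966.92 + 465.00 = 113715.65
Import duty = 113715.65 × 6.9% = 7846.38
Buyer bears: origin terminal 478.12 + freight 8966.92 + insurance 465.00 + delivery 995.09 + duty 7846.38 = 18751.51
Landed cost = invoice 103805.61 + 18751.51 = 122557.12

Total landed cost: CHF 122557.12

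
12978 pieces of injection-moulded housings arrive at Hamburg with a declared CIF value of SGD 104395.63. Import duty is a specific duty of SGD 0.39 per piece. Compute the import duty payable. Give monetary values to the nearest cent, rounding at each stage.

Import duty = 12978 × 0.39 = 5061.42

Import duty: SGD 5061.42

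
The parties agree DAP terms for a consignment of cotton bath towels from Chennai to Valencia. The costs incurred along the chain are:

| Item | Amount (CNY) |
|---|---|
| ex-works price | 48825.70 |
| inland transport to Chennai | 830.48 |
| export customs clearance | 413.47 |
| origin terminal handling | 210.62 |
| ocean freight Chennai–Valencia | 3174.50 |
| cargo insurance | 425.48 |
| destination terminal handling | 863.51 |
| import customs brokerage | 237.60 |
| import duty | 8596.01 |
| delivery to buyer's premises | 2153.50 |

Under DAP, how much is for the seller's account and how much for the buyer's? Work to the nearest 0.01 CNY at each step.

DAP: the seller bears all costs to the named destination except import duty and clearance.
Seller's account: goods 48825.70 + inland to port 830.48 + export clearance 413.47 + origin terminal 210.62 + freight 3174.50 + insurance 425.48 + destination terminal 863.51 + delivery 2153.50 = 56897.26
Buyer's account: brokerage 237.60 + duty 8596.01 = 8833.61

Seller: CNY 56897.26; buyer: CNY 8833.61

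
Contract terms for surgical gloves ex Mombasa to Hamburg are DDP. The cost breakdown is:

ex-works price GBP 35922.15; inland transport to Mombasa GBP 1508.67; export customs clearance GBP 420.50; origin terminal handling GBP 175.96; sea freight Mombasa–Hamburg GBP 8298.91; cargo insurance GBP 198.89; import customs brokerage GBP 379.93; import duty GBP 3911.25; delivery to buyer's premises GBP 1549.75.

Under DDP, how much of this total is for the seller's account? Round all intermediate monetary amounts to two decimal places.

DDP: the seller bears all costs including import duty.
Seller's account: goods 35922.15 + inland to port 1508.67 + export clearance 420.50 + origin terminal 175.96 + freight 8298.91 + insurance 198.89 + brokerage 379.93 + duty 3911.25 + delivery 1549.75 = 52366.01
Buyer's account: 0.00

Seller's account: GBP 52366.01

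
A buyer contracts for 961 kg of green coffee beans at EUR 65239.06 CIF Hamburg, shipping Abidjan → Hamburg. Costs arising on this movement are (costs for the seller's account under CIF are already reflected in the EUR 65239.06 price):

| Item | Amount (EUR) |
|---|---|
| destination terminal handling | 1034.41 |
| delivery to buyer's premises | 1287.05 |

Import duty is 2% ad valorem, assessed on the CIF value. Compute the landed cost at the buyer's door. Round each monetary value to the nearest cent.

Total landed cost: EUR 68865.30

CIF: the seller pays costs through ocean freight and marine insurance to the destination port.
The CIF price already equals the CIF value: 65239.06
Import duty = 65239.06 × 2% = 1304.78
Buyer bears: destination terminal 1034.41 + delivery 1287.05 + duty 1304.78 = 3626.24
Landed cost = invoice 65239.06 + 3626.24 = 68865.30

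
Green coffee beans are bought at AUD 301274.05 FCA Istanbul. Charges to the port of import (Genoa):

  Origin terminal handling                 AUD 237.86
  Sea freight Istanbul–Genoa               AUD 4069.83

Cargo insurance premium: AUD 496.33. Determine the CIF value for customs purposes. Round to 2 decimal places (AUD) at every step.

CIF value: AUD 306078.07

CIF = FCA price + pre-shipment costs + freight + insurance
CIF = 301274.05 + 237.86 + 4069.83 + 496.33 = 306078.07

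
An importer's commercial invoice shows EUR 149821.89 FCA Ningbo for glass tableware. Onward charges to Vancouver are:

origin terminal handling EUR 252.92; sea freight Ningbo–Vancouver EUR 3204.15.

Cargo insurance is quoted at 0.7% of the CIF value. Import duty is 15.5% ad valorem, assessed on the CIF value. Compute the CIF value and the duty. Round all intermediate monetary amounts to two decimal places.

Let C be the CIF value. C = FCA price + pre-shipment costs + freight + 0.7% × C
C − 0.7% × C = 149821.89 + 252.92 + 3204.15
0.993 × C = 153278.96
C = 153278.96 / 0.993 = 154359.48
Insurance premium = 0.7% × 154359.48 = 1080.52
Import duty = 154359.48 × 15.5% = 23925.72

CIF value: EUR 154359.48; import duty: EUR 23925.72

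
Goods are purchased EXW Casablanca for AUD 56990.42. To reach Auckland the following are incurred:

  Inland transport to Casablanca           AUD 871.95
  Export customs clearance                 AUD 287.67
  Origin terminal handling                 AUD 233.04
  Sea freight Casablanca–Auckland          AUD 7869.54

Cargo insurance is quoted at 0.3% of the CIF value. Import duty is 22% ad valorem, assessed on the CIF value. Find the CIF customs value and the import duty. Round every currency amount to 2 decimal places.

CIF value: AUD 66451.98; import duty: AUD 14619.44

Let C be the CIF value. C = EXW price + pre-shipment costs + freight + 0.3% × C
C − 0.3% × C = 56990.42 + 871.95 + 287.67 + 233.04 + 7869.54
0.997 × C = 66252.62
C = 66252.62 / 0.997 = 66451.98
Insurance premium = 0.3% × 66451.98 = 199.36
Import duty = 66451.98 × 22% = 14619.44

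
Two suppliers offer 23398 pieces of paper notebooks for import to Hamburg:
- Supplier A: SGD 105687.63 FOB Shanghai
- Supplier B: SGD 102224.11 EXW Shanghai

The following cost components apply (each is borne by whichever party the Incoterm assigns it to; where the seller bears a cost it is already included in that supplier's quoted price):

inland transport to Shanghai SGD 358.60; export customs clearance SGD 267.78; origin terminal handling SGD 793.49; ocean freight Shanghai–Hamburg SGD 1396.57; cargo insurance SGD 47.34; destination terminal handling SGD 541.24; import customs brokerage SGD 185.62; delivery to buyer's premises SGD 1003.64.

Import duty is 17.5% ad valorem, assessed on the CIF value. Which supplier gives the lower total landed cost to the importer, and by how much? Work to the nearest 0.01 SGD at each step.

Supplier B is cheaper by SGD 2401.29

Supplier A (FOB):
CIF value = FOB price + freight + insurance = 105687.63 + 1396.57 + 47.34 = 107131.54
Import duty = 107131.54 × 17.5% = 18748.02
Buyer bears (A): 1396.57 + 47.34 + 541.24 + 185.62 + 1003.64 = 3174.41
Landed cost (A) = invoice 105687.63 + 3174.41 + duty 18748.02 = 127610.06
Supplier B (EXW):
CIF value = EXW price + inland to port + export clearance + origin terminal + freight + insurance = 102224.11 + 358.60 + 267.78 + 793.49 + 1396.57 + 47.34 = 105087.89
Import duty = 105087.89 × 17.5% = 18390.38
Buyer bears (B): 358.60 + 267.78 + 793.49 + 1396.57 + 47.34 + 541.24 + 185.62 + 1003.64 = 4594.28
Landed cost (B) = invoice 102224.11 + 4594.28 + duty 18390.38 = 125208.77
Difference = |127610.06 − 125208.77| = 2401.29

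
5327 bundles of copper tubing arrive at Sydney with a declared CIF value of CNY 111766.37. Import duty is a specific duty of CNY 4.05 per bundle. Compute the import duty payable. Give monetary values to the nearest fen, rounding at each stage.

Import duty = 5327 × 4.05 = 21574.35

Import duty: CNY 21574.35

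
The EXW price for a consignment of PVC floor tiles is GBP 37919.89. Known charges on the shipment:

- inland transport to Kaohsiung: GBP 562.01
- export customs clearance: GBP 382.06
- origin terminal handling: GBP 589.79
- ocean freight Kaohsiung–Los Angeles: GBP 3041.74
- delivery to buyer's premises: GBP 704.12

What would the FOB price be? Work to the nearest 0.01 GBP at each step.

Not relevant to the conversion: delivery, freight — on the buyer under both terms; not part of either seller's price.
From EXW to FOB, the seller additionally bears: inland to port, export clearance, origin terminal.
FOB price = 37919.89 + 562.01 + 382.06 + 589.79 = 39453.75

FOB price: GBP 39453.75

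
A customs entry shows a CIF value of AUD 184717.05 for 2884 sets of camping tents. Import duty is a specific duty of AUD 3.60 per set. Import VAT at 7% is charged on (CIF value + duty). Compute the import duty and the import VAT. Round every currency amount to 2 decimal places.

Import duty = 2884 × 3.60 = 10382.40
VAT base = CIF + duty = 184717.05 + 10382.40 = 195099.45
Import VAT = 195099.45 × 7% = 13656.96

Import duty: AUD 10382.40; import VAT: AUD 13656.96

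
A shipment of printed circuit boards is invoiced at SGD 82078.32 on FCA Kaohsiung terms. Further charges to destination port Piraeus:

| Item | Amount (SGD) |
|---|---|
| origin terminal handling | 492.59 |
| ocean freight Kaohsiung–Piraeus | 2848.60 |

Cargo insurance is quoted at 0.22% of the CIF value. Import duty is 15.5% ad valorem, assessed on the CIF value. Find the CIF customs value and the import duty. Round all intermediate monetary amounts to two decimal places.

CIF value: SGD 85607.85; import duty: SGD 13269.22

Let C be the CIF value. C = FCA price + pre-shipment costs + freight + 0.22% × C
C − 0.22% × C = 82078.32 + 492.59 + 2848.60
0.9978 × C = 85419.51
C = 85419.51 / 0.9978 = 85607.85
Insurance premium = 0.22% × 85607.85 = 188.34
Import duty = 85607.85 × 15.5% = 13269.22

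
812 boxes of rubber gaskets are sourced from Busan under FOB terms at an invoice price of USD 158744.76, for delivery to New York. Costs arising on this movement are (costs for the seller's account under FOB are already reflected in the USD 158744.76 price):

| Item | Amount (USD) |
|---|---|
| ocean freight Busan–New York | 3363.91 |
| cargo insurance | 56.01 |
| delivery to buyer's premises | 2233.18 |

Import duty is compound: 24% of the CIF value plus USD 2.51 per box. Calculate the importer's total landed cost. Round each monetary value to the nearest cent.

Total landed cost: USD 205355.50

FOB: the seller bears costs until goods are on board at the origin port; the buyer bears freight, insurance and all costs thereafter.
CIF value = FOB price + freight + insurance = 158744.76 + 3363.91 + 56.01 = 162164.68
Ad valorem component: 162164.68 × 24% = 38919.52
Specific component: 812 × 2.51 = 2038.12
Import duty = 38919.52 + 2038.12 = 40957.64
Buyer bears: freight 3363.91 + insurance 56.01 + delivery 2233.18 + duty 40957.64 = 46610.74
Landed cost = invoice 158744.76 + 46610.74 = 205355.50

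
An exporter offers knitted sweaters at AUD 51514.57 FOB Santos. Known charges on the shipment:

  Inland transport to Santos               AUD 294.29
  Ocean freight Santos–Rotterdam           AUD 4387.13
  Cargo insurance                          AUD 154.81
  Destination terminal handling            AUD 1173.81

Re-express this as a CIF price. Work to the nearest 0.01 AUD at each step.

CIF price: AUD 56056.51

Not relevant to the conversion: inland to port — on the seller under both FOB and CIF; already in the FOB price and stays in the CIF price. destination terminal — on the buyer under both terms; not part of either seller's price.
From FOB to CIF, the seller additionally bears: freight, insurance.
CIF price = 51514.57 + 4387.13 + 154.81 = 56056.51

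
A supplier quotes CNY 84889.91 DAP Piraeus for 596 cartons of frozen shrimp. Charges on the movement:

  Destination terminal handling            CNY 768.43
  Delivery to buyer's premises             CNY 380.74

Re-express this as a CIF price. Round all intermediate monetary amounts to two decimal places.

From DAP to CIF, the seller no longer bears: destination terminal, delivery.
CIF price = 84889.91 − 768.43 − 380.74 = 83740.74

CIF price: CNY 83740.74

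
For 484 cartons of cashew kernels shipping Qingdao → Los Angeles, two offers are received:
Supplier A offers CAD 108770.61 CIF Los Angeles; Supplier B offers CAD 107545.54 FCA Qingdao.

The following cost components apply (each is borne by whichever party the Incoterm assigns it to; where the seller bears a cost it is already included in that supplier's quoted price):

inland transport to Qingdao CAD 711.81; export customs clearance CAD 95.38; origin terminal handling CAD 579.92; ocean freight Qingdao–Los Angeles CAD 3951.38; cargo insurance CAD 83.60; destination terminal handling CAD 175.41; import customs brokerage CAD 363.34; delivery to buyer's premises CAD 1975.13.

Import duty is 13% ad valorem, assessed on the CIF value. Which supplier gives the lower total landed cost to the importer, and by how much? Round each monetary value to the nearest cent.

Supplier A is cheaper by CAD 3830.51

Supplier A (CIF):
The CIF price already equals the CIF value: 108770.61
Import duty = 108770.61 × 13% = 14140.18
Buyer bears (A): 175.41 + 363.34 + 1975.13 = 2513.88
Landed cost (A) = invoice 108770.61 + 2513.88 + duty 14140.18 = 125424.67
Supplier B (FCA):
CIF value = FCA price + origin terminal + freight + insurance = 107545.54 + 579.92 + 3951.38 + 83.60 = 112160.44
Import duty = 112160.44 × 13% = 14580.86
Buyer bears (B): 579.92 + 3951.38 + 83.60 + 175.41 + 363.34 + 1975.13 = 7128.78
Landed cost (B) = invoice 107545.54 + 7128.78 + duty 14580.86 = 129255.18
Difference = |125424.67 − 129255.18| = 3830.51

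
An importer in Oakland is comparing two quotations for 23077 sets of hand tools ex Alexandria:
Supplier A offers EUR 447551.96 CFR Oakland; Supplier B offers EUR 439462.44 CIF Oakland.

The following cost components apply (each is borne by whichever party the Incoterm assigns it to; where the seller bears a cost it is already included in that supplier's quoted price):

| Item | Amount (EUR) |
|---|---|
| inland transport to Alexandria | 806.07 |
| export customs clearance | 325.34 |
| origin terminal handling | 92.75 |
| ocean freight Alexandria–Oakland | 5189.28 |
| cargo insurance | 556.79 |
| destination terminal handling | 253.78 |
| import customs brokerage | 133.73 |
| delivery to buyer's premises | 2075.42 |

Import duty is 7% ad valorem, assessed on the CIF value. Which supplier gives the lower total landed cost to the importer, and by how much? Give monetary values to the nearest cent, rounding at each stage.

Supplier B is cheaper by EUR 9251.55

Supplier A (CFR):
CIF value = CFR price + insurance = 447551.96 + 556.79 = 448108.75
Import duty = 448108.75 × 7% = 31367.61
Buyer bears (A): 556.79 + 253.78 + 133.73 + 2075.42 = 3019.72
Landed cost (A) = invoice 447551.96 + 3019.72 + duty 31367.61 = 481939.29
Supplier B (CIF):
The CIF price already equals the CIF value: 439462.44
Import duty = 439462.44 × 7% = 30762.37
Buyer bears (B): 253.78 + 133.73 + 2075.42 = 2462.93
Landed cost (B) = invoice 439462.44 + 2462.93 + duty 30762.37 = 472687.74
Difference = |481939.29 − 472687.74| = 9251.55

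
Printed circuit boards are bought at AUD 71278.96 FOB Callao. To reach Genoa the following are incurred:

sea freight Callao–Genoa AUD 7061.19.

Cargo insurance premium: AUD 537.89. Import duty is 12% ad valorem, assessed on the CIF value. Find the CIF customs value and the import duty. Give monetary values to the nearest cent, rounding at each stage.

CIF value: AUD 78878.04; import duty: AUD 9465.36

CIF = FOB price + freight + insurance
CIF = 71278.96 + 7061.19 + 537.89 = 78878.04
Import duty = 78878.04 × 12% = 9465.36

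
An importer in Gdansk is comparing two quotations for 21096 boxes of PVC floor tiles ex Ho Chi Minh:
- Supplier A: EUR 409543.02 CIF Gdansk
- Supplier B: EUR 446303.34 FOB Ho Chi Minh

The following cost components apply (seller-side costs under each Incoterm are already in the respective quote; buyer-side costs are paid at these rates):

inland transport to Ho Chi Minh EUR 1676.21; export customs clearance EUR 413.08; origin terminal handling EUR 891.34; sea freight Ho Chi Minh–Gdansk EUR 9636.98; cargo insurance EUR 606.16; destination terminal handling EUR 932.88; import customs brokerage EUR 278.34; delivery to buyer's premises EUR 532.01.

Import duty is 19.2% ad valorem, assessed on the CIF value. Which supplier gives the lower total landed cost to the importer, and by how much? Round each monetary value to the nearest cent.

Supplier A (CIF):
The CIF price already equals the CIF value: 409543.02
Import duty = 409543.02 × 19.2% = 78632.26
Buyer bears (A): 932.88 + 278.34 + 532.01 = 1743.23
Landed cost (A) = invoice 409543.02 + 1743.23 + duty 78632.26 = 489918.51
Supplier B (FOB):
CIF value = FOB price + freight + insurance = 446303.34 + 9636.98 + 606.16 = 456546.48
Import duty = 456546.48 × 19.2% = 87656.92
Buyer bears (B): 9636.98 + 606.16 + 932.88 + 278.34 + 532.01 = 11986.37
Landed cost (B) = invoice 446303.34 + 11986.37 + duty 87656.92 = 545946.63
Difference = |489918.51 − 545946.63| = 56028.12

Supplier A is cheaper by EUR 56028.12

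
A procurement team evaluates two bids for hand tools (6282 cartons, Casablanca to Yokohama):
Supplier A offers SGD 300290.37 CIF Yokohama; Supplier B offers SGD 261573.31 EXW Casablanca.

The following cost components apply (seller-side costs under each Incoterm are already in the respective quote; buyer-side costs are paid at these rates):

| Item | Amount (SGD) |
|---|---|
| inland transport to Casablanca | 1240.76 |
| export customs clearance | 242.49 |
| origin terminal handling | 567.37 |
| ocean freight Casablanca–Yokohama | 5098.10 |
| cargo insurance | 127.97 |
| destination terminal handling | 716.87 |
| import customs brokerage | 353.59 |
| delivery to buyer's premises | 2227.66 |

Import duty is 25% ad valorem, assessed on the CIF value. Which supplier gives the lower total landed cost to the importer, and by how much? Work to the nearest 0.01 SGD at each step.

Supplier A (CIF):
The CIF price already equals the CIF value: 300290.37
Import duty = 300290.37 × 25% = 75072.59
Buyer bears (A): 716.87 + 353.59 + 2227.66 = 3298.12
Landed cost (A) = invoice 300290.37 + 3298.12 + duty 75072.59 = 378661.08
Supplier B (EXW):
CIF value = EXW price + inland to port + export clearance + origin terminal + freight + insurance = 261573.31 + 1240.76 + 242.49 + 567.37 + 5098.10 + 127.97 = 268850.00
Import duty = 268850.00 × 25% = 67212.50
Buyer bears (B): 1240.76 + 242.49 + 567.37 + 5098.10 + 127.97 + 716.87 + 353.59 + 2227.66 = 10574.81
Landed cost (B) = invoice 261573.31 + 10574.81 + duty 67212.50 = 339360.62
Difference = |378661.08 − 339360.62| = 39300.46

Supplier B is cheaper by SGD 39300.46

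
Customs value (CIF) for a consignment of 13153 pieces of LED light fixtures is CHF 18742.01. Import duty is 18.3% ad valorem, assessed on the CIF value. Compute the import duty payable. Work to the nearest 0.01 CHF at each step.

Import duty: CHF 3429.79

Import duty = 18742.01 × 18.3% = 3429.79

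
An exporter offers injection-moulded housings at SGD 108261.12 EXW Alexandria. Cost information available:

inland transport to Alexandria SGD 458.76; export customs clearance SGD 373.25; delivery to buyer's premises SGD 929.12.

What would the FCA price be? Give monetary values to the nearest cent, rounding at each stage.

FCA price: SGD 109093.13

Not relevant to the conversion: delivery — on the buyer under both terms; not part of either seller's price.
From EXW to FCA, the seller additionally bears: inland to port, export clearance.
FCA price = 108261.12 + 458.76 + 373.25 = 109093.13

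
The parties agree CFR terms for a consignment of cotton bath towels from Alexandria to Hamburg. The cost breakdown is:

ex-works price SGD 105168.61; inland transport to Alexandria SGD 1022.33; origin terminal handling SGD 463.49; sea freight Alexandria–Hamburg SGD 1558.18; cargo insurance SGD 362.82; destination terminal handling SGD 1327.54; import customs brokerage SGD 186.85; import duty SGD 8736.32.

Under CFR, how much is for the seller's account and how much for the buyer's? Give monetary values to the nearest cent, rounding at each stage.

CFR: the seller pays costs through ocean freight to the destination port, but not insurance.
Seller's account: goods 105168.61 + inland to port 1022.33 + origin terminal 463.49 + freight 1558.18 = 108212.61
Buyer's account: insurance 362.82 + destination terminal 1327.54 + brokerage 186.85 + duty 8736.32 = 10613.53

Seller: SGD 108212.61; buyer: SGD 10613.53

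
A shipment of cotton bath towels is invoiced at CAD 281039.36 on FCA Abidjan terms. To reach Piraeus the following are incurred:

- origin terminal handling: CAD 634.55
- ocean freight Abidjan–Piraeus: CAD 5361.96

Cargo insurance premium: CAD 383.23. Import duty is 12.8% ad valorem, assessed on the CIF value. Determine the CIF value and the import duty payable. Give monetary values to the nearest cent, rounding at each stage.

CIF = FCA price + pre-shipment costs + freight + insurance
CIF = 281039.36 + 634.55 + 5361.96 + 383.23 = 287419.10
Import duty = 287419.10 × 12.8% = 36789.64

CIF value: CAD 287419.10; import duty: CAD 36789.64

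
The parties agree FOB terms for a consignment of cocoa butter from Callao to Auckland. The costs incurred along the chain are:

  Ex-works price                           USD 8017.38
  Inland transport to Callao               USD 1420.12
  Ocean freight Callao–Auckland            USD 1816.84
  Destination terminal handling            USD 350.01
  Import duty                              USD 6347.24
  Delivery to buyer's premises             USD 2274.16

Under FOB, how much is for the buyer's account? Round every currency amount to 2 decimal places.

Buyer's account: USD 10788.25

FOB: the seller bears costs until goods are on board at the origin port; the buyer bears freight, insurance and all costs thereafter.
Seller's account: goods 8017.38 + inland to port 1420.12 = 9437.50
Buyer's account: freight 1816.84 + destination terminal 350.01 + duty 6347.24 + delivery 2274.16 = 10788.25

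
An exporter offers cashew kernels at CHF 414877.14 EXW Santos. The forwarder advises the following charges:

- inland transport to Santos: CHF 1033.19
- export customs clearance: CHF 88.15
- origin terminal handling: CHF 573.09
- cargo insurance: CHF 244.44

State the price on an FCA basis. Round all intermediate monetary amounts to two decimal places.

FCA price: CHF 415998.48

Not relevant to the conversion: origin terminal, insurance — on the buyer under both terms; not part of either seller's price.
From EXW to FCA, the seller additionally bears: inland to port, export clearance.
FCA price = 414877.14 + 1033.19 + 88.15 = 415998.48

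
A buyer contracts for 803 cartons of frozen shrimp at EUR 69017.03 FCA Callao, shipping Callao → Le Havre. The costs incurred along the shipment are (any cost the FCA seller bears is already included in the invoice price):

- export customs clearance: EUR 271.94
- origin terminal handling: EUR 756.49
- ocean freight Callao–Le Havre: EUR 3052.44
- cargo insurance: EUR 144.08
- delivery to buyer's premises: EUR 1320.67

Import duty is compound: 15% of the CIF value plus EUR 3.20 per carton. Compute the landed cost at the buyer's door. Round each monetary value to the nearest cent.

FCA: the seller delivers export-cleared goods to the carrier; the buyer bears costs from that point.
Already in the invoice (seller's account under FCA): export clearance — exclude.
CIF value = FCA price + origin terminal + freight + insurance = 69017.03 + 756.49 + 3052.44 + 144.08 = 72970.04
Ad valorem component: 72970.04 × 15% = 10945.51
Specific component: 803 × 3.20 = 2569.60
Import duty = 10945.51 + 2569.60 = 13515.11
Buyer bears: origin terminal 756.49 + freight 3052.44 + insurance 144.08 + delivery 1320.67 + duty 13515.11 = 18788.79
Landed cost = invoice 69017.03 + 18788.79 = 87805.82

Total landed cost: EUR 87805.82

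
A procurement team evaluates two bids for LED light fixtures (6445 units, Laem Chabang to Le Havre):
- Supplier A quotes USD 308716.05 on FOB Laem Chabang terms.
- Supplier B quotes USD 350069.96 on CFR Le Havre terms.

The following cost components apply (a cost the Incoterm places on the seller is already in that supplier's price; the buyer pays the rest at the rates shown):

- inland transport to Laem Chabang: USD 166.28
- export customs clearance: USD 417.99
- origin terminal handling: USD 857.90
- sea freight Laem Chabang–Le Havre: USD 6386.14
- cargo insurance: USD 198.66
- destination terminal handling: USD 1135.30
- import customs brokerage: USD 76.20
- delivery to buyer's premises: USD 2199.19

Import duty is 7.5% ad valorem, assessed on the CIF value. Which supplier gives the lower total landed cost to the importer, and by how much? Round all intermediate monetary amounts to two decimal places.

Supplier A is cheaper by USD 37590.36

Supplier A (FOB):
CIF value = FOB price + freight + insurance = 308716.05 + 6386.14 + 198.66 = 315300.85
Import duty = 315300.85 × 7.5% = 23647.56
Buyer bears (A): 6386.14 + 198.66 + 1135.30 + 76.20 + 2199.19 = 9995.49
Landed cost (A) = invoice 308716.05 + 9995.49 + duty 23647.56 = 342359.10
Supplier B (CFR):
CIF value = CFR price + insurance = 350069.96 + 198.66 = 350268.62
Import duty = 350268.62 × 7.5% = 26270.15
Buyer bears (B): 198.66 + 1135.30 + 76.20 + 2199.19 = 3609.35
Landed cost (B) = invoice 350069.96 + 3609.35 + duty 26270.15 = 379949.46
Difference = |342359.10 − 379949.46| = 37590.36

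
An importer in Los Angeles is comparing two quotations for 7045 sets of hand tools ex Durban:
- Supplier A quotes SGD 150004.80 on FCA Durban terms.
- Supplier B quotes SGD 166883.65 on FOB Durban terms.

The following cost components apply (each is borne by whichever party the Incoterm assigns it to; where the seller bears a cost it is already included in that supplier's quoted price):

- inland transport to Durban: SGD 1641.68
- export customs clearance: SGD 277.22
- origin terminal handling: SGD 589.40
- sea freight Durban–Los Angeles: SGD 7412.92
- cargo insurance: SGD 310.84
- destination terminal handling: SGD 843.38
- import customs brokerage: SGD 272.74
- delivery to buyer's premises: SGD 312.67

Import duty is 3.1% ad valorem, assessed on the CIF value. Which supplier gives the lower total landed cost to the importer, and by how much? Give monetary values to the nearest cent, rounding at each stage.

Supplier A is cheaper by SGD 16794.42

Supplier A (FCA):
CIF value = FCA price + origin terminal + freight + insurance = 150004.80 + 589.40 + 7412.92 + 310.84 = 158317.96
Import duty = 158317.96 × 3.1% = 4907.86
Buyer bears (A): 589.40 + 7412.92 + 310.84 + 843.38 + 272.74 + 312.67 = 9741.95
Landed cost (A) = invoice 150004.80 + 9741.95 + duty 4907.86 = 164654.61
Supplier B (FOB):
CIF value = FOB price + freight + insurance = 166883.65 + 7412.92 + 310.84 = 174607.41
Import duty = 174607.41 × 3.1% = 5412.83
Buyer bears (B): 7412.92 + 310.84 + 843.38 + 272.74 + 312.67 = 9152.55
Landed cost (B) = invoice 166883.65 + 9152.55 + duty 5412.83 = 181449.03
Difference = |164654.61 − 181449.03| = 16794.42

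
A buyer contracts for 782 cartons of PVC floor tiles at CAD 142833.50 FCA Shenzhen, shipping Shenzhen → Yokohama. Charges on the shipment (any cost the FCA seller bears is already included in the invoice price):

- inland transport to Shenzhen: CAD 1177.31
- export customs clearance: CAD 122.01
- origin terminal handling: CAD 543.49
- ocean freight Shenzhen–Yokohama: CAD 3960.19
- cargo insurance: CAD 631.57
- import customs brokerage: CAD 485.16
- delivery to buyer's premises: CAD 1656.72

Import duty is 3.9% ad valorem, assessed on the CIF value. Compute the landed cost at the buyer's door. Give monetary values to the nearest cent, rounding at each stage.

FCA: the seller delivers export-cleared goods to the carrier; the buyer bears costs from that point.
Already in the invoice (seller's account under FCA): inland to port, export clearance — exclude.
CIF value = FCA price + origin terminal + freight + insurance = 142833.50 + 543.49 + 3960.19 + 631.57 = 147968.75
Import duty = 147968.75 × 3.9% = 5770.78
Buyer bears: origin terminal 543.49 + freight 3960.19 + insurance 631.57 + brokerage 485.16 + delivery 1656.72 + duty 5770.78 = 13047.91
Landed cost = invoice 142833.50 + 13047.91 = 155881.41

Total landed cost: CAD 155881.41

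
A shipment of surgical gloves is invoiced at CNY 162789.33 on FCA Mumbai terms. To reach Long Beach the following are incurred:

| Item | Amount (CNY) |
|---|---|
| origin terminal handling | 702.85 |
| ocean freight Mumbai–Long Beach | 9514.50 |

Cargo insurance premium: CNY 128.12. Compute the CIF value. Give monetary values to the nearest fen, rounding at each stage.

CIF value: CNY 173134.80

CIF = FCA price + pre-shipment costs + freight + insurance
CIF = 162789.33 + 702.85 + 9514.50 + 128.12 = 173134.80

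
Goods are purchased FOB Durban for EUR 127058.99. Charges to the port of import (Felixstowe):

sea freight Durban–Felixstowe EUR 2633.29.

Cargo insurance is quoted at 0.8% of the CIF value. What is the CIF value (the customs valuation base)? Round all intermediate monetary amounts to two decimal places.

CIF value: EUR 130738.19

Let C be the CIF value. C = FOB price + freight + 0.8% × C
C − 0.8% × C = 127058.99 + 2633.29
0.992 × C = 129692.28
C = 129692.28 / 0.992 = 130738.19
Insurance premium = 0.8% × 130738.19 = 1045.91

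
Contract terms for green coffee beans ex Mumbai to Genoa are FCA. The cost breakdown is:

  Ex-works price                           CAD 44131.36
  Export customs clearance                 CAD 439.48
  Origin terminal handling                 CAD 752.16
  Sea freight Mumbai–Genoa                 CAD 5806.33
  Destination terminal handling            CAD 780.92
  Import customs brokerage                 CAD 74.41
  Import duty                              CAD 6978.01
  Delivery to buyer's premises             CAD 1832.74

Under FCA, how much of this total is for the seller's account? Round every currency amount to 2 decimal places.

Seller's account: CAD 44570.84

FCA: the seller delivers export-cleared goods to the carrier; the buyer bears costs from that point.
Seller's account: goods 44131.36 + export clearance 439.48 = 44570.84
Buyer's account: origin terminal 752.16 + freight 5806.33 + destination terminal 780.92 + brokerage 74.41 + duty 6978.01 + delivery 1832.74 = 16224.57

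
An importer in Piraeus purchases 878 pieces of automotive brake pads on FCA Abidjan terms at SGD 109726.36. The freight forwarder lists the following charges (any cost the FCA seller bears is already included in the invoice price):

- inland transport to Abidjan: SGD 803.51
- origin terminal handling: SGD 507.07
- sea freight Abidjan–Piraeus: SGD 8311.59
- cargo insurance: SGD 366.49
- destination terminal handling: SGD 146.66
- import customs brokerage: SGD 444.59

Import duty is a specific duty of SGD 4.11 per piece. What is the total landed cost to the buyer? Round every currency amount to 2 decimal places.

FCA: the seller delivers export-cleared goods to the carrier; the buyer bears costs from that point.
Already in the invoice (seller's account under FCA): inland to port — exclude.
CIF value = FCA price + origin terminal + freight + insurance = 109726.36 + 507.07 + 8311.59 + 366.49 = 118911.51
Import duty = 878 × 4.11 = 3608.58
Buyer bears: origin terminal 507.07 + freight 8311.59 + insurance 366.49 + destination terminal 146.66 + brokerage 444.59 + duty 3608.58 = 13384.98
Landed cost = invoice 109726.36 + 13384.98 = 123111.34

Total landed cost: SGD 123111.34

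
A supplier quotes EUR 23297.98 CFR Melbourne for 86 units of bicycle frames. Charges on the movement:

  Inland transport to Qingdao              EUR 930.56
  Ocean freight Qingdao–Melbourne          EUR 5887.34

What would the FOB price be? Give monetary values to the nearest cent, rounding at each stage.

Not relevant to the conversion: inland to port — on the seller under both CFR and FOB; already in the CFR price and stays in the FOB price.
From CFR to FOB, the seller no longer bears: freight.
FOB price = 23297.98 − 5887.34 = 17410.64

FOB price: EUR 17410.64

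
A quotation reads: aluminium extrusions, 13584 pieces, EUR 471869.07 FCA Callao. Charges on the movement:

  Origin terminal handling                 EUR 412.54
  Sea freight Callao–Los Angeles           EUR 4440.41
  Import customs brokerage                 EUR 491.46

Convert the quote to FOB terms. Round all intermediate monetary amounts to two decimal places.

FOB price: EUR 472281.61

Not relevant to the conversion: freight, brokerage — on the buyer under both terms; not part of either seller's price.
From FCA to FOB, the seller additionally bears: origin terminal.
FOB price = 471869.07 + 412.54 = 472281.61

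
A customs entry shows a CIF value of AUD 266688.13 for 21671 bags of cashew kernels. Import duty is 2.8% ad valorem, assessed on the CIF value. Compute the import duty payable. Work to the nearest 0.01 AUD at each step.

Import duty: AUD 7467.27

Import duty = 266688.13 × 2.8% = 7467.27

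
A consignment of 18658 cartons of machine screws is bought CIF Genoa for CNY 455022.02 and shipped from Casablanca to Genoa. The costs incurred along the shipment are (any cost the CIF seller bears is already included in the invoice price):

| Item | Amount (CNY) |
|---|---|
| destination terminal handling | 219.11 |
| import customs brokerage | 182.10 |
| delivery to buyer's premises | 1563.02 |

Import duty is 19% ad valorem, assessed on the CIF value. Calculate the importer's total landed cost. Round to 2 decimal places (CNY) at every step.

Total landed cost: CNY 543440.43

CIF: the seller pays costs through ocean freight and marine insurance to the destination port.
The CIF price already equals the CIF value: 455022.02
Import duty = 455022.02 × 19% = 86454.18
Buyer bears: destination terminal 219.11 + brokerage 182.10 + delivery 1563.02 + duty 86454.18 = 88418.41
Landed cost = invoice 455022.02 + 88418.41 = 543440.43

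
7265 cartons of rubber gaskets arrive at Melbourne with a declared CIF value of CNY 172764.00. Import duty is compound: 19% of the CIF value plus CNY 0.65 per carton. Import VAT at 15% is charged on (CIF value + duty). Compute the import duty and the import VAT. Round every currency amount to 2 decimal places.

Ad valorem component: 172764.00 × 19% = 32825.16
Specific component: 7265 × 0.65 = 4722.25
Import duty = 32825.16 + 4722.25 = 37547.41
VAT base = CIF + duty = 172764.00 + 37547.41 = 210311.41
Import VAT = 210311.41 × 15% = 31546.71

Import duty: CNY 37547.41; import VAT: CNY 31546.71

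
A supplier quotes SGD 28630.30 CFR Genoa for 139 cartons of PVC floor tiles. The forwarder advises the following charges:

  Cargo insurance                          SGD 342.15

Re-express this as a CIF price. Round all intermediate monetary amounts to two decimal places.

From CFR to CIF, the seller additionally bears: insurance.
CIF price = 28630.30 + 342.15 = 28972.45

CIF price: SGD 28972.45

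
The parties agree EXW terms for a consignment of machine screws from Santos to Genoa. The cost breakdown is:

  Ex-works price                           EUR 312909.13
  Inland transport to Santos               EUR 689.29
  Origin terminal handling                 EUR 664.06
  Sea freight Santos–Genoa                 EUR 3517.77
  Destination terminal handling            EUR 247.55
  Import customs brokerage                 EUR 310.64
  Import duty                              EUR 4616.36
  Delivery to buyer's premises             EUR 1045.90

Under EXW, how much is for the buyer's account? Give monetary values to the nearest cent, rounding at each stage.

Buyer's account: EUR 11091.57

EXW: the seller makes goods available at their premises; the buyer bears all onward costs.
Seller's account: goods 312909.13 = 312909.13
Buyer's account: inland to port 689.29 + origin terminal 664.06 + freight 3517.77 + destination terminal 247.55 + brokerage 310.64 + duty 4616.36 + delivery 1045.90 = 11091.57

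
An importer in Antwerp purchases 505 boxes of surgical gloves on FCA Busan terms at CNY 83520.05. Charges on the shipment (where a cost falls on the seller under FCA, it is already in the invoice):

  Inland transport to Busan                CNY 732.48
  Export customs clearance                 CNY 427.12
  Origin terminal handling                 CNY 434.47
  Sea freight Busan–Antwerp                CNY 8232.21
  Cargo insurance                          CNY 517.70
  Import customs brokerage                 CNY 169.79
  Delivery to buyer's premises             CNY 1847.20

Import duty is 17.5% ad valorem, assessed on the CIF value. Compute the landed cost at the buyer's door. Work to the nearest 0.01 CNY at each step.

FCA: the seller delivers export-cleared goods to the carrier; the buyer bears costs from that point.
Already in the invoice (seller's account under FCA): inland to port, export clearance — exclude.
CIF value = FCA price + origin terminal + freight + insurance = 83520.05 + 434.47 + 8232.21 + 517.70 = 92704.43
Import duty = 92704.43 × 17.5% = 16223.28
Buyer bears: origin terminal 434.47 + freight 8232.21 + insurance 517.70 + brokerage 169.79 + delivery 1847.20 + duty 16223.28 = 27424.65
Landed cost = invoice 83520.05 + 27424.65 = 110944.70

Total landed cost: CNY 110944.70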